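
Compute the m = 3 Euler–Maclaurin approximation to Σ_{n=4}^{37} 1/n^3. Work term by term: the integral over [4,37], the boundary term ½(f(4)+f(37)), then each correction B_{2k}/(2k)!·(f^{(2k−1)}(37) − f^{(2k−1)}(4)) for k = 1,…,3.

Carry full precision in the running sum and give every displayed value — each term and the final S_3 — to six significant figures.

The integral term ∫_4^37 1/x^3 dx = 0.0308848.
Boundary: ½(f(4) + f(37)) = ½(0.0156250 + 1.97422e-05) = 0.00782237.
So far: 0.0387071.
k=1: B_{2}/(2)! × [f^{(1)}(37) − f^{(1)}(4)] = 1/12 × (-1.60072e-06 − (-0.0117188)) = 0.000976429.
Running total after k=1: 0.0396836.
k=2: B_{4}/(4)! × [f^{(3)}(37) − f^{(3)}(4)] = −1/720 × (-2.33852e-08 − (-0.0146484)) = -2.03450e-05.
Running total after k=2: 0.0396632.
k=3: B_{6}/(6)! × [f^{(5)}(37) − f^{(5)}(4)] = 1/30240 × (-7.17442e-10 − (-0.0384521)) = 1.27157e-06.

S_3 ≈ 0.0396645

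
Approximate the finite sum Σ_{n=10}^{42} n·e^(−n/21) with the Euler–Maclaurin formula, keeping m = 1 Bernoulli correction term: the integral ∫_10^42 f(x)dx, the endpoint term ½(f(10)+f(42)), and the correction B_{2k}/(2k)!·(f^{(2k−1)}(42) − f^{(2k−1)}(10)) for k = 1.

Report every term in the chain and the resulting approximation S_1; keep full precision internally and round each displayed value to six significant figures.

The integral term ∫_10^42 x·e^(−x/21) dx = 225.317.
½[f(10) + f(42)] = ½[6.21145 + 5.68408] = 5.94777.
So far: 231.265.
k=1: B_{2}/(2)! × [f^{(1)}(42) − f^{(1)}(10)] = 1/12 × (-0.135335 − 0.325362) = -0.0383914.

S_1 ≈ 231.226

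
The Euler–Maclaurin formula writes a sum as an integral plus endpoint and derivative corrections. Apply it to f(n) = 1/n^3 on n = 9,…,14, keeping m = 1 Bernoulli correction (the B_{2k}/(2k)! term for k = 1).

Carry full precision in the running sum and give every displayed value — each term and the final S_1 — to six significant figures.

S_1 ≈ 0.00452150

Integral: ∫_9^14 1/x^3 dx = 0.00362182.
Boundary: ½(f(9) + f(14)) = ½(0.00137174 + 0.000364431) = 0.000868087.
Running total after boundary: 0.00448991.
Order-1 term: 1/12 · (-7.80925e-05 − (-0.000457247)) = 3.15962e-05.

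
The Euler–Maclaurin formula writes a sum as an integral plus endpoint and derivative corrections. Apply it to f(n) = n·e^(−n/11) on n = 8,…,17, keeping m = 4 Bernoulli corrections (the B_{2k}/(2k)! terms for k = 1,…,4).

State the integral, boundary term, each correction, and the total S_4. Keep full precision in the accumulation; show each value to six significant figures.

S_4 ≈ 39.0484

Integral: ∫_8^17 x·e^(−x/11) dx = 35.3238.
Endpoint term: (f(8) + f(17))/2 = (3.86580 + 3.62465)/2 = 3.74523.
So far: 39.0691.
Correction k=1: B_{2}/2! · (f^{(1)}(17) − f^{(1)}(8)) = 1/12 · (-0.116299 − 0.131789) = -0.0206740.
Running total after k=1: 39.0484.
Correction k=2: B_{4}/4! · (f^{(3)}(17) − f^{(3)}(8)) = −1/720 · (0.00256306 − 0.00907635) = 9.04624e-06.
Running total after k=2: 39.0484.
Correction k=3: B_{6}/6! · (f^{(5)}(17) − f^{(5)}(8)) = 1/30240 · (5.03081e-05 − 0.000141021) = -2.99977e-09.
Running total after k=3: 39.0484.
Correction k=4: B_{8}/8! · (f^{(7)}(17) − f^{(7)}(8)) = −1/1209600 · (6.56478e-07 − 1.71100e-06) = 8.71793e-13.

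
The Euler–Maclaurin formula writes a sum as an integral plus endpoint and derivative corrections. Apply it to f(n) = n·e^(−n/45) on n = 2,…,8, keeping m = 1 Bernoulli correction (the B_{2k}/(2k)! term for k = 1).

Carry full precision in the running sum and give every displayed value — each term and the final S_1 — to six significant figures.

S_1 ≈ 30.7932

The integral term ∫_2^8 x·e^(−x/45) dx = 26.5070.
Endpoint term: (f(2) + f(8))/2 = (1.91306 + 6.69703)/2 = 4.30504.
Integral + boundary = 30.8120.
Order-1 term: 1/12 · (0.688306 − 0.914016) = -0.0188092.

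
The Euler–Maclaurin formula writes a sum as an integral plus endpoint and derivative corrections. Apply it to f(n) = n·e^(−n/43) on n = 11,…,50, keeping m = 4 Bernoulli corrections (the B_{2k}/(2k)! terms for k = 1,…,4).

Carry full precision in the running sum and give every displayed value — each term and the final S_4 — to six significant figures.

Integral: ∫_11^50 x·e^(−x/43) dx = 547.755.
Endpoint term: (f(11) + f(50))/2 = (8.51715 + 15.6306)/2 = 12.0739.
Integral + boundary = 559.828.
k=1: B_{2}/(2)! × [f^{(1)}(50) − f^{(1)}(11)] = 1/12 × (-0.0508904 − 0.576213) = -0.0522586.
After k=1: 559.776.
k=2: B_{4}/(4)! × [f^{(3)}(50) − f^{(3)}(11)] = −1/720 × (0.000310619 − 0.00114915) = 1.16463e-06.
After k=2: 559.776.
k=3: B_{6}/(6)! × [f^{(5)}(50) − f^{(5)}(11)] = 1/30240 × (3.50871e-07 − 1.07446e-06) = -2.39281e-11.
After k=3: 559.776.
k=4: B_{8}/(8)! × [f^{(7)}(50) − f^{(7)}(11)] = −1/1209600 × (2.88670e-10 − 8.26076e-10) = 4.44285e-16.

S_4 ≈ 559.776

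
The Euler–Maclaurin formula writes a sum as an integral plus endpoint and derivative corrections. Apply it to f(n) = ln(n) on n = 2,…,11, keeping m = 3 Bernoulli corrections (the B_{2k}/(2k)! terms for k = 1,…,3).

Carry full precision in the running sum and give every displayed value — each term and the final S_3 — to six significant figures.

Integral: ∫_2^11 ln(x) dx = 15.9906.
Boundary: ½(f(2) + f(11)) = ½(0.693147 + 2.39790) = 1.54552.
Integral + boundary = 17.5361.
Correction k=1: B_{2}/2! · (f^{(1)}(11) − f^{(1)}(2)) = 1/12 · (0.0909091 − 0.500000) = -0.0340909.
Partial sum through k=1: 17.5020.
Correction k=2: B_{4}/4! · (f^{(3)}(11) − f^{(3)}(2)) = −1/720 · (0.00150263 − 0.250000) = 0.000345135.
Partial sum through k=2: 17.5023.
Correction k=3: B_{6}/6! · (f^{(5)}(11) − f^{(5)}(2)) = 1/30240 · (0.000149021 − 0.750000) = -2.47967e-05.

S_3 ≈ 17.5023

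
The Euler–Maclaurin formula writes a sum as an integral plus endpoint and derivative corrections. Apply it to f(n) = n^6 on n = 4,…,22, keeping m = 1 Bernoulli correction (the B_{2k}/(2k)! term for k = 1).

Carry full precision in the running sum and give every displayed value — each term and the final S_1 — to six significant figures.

S_1 ≈ 4.15603e+08

The integral term ∫_4^22 x^6 dx = 3.56335e+08.
Boundary: ½(f(4) + f(22)) = ½(4096.00 + 1.13380e+08) = 5.66920e+07.
Running total after boundary: 4.13027e+08.
Correction k=1: B_{2}/2! · (f^{(1)}(22) − f^{(1)}(4)) = 1/12 · (3.09218e+07 − 6144.00) = 2.57630e+06.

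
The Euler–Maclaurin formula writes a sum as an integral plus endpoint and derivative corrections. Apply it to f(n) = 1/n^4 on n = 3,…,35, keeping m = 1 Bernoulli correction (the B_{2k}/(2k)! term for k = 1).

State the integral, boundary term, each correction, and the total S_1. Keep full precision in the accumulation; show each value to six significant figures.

Integral: ∫_3^35 1/x^4 dx = 0.0123379.
Endpoint term: (f(3) + f(35))/2 = (0.0123457 + 6.66389e-07)/2 = 0.00617317.
Integral + boundary = 0.0185111.
Correction k=1: B_{2}/2! · (f^{(1)}(35) − f^{(1)}(3)) = 1/12 · (-7.61587e-08 − (-0.0164609)) = 0.00137174.

S_1 ≈ 0.0198828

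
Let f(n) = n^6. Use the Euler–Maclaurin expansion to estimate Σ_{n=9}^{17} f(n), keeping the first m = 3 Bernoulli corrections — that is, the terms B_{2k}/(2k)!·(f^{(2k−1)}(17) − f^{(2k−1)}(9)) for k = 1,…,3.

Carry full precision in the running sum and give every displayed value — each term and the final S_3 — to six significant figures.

Integral: ∫_9^17 x^6 dx = 5.79365e+07.
Boundary: ½(f(9) + f(17)) = ½(531441 + 2.41376e+07) = 1.23345e+07.
Integral + boundary = 7.02710e+07.
Correction k=1: B_{2}/2! · (f^{(1)}(17) − f^{(1)}(9)) = 1/12 · (8.51914e+06 − 354294) = 680404.
Partial sum through k=1: 7.09514e+07.
Correction k=2: B_{4}/4! · (f^{(3)}(17) − f^{(3)}(9)) = −1/720 · (589560 − 87480.0) = -697.333.
Partial sum through k=2: 7.09507e+07.
Correction k=3: B_{6}/6! · (f^{(5)}(17) − f^{(5)}(9)) = 1/30240 · (12240.0 − 6480.00) = 0.190476.

S_3 ≈ 7.09507e+07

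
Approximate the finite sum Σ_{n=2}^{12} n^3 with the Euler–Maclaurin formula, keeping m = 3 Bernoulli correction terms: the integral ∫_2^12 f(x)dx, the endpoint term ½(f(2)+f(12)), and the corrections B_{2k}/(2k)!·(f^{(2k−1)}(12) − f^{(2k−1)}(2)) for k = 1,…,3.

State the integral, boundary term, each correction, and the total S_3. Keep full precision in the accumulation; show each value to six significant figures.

The integral term ∫_2^12 x^3 dx = 5180.00.
Boundary: ½(f(2) + f(12)) = ½(8.00000 + 1728.00) = 868.000.
Running total after boundary: 6048.00.
Order-1 term: 1/12 · (432.000 − 12.0000) = 35.0000.
Partial sum through k=1: 6083.00.
Order-2 term: −1/720 · (6.00000 − 6.00000) = 0.00000.
Partial sum through k=2: 6083.00.
Order-3 term: 1/30240 · (0.00000 − 0.00000) = 0.00000.

S_3 ≈ 6083.00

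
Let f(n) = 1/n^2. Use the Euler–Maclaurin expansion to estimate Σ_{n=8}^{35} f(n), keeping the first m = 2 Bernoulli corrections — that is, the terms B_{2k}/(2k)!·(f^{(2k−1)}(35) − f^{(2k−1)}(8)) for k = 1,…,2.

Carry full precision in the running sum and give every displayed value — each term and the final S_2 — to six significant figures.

S_2 ≈ 0.104970

∫_8^35 1/x^2 dx evaluates to 0.0964286.
½[f(8) + f(35)] = ½[0.0156250 + 0.000816327] = 0.00822066.
Running total after boundary: 0.104649.
k=1: B_{2}/(2)! × [f^{(1)}(35) − f^{(1)}(8)] = 1/12 × (-4.66472e-05 − (-0.00390625)) = 0.000321634.
Running total after k=1: 0.104971.
k=2: B_{4}/(4)! × [f^{(3)}(35) − f^{(3)}(8)] = −1/720 × (-4.56952e-07 − (-0.000732422)) = -1.01662e-06.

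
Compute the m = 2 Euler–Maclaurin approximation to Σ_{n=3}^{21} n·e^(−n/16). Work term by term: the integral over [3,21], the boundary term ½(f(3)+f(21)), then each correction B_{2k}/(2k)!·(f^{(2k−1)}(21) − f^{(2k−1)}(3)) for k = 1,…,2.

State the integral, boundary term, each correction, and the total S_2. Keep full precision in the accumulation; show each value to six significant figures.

Integral: ∫_3^21 x·e^(−x/16) dx = 92.6902.
½[f(3) + f(21)] = ½[2.48709 + 5.65207] = 4.06958.
So far: 96.7598.
k=1: B_{2}/(2)! × [f^{(1)}(21) − f^{(1)}(3)] = 1/12 × (-0.0841082 − 0.673586) = -0.0631412.
Partial sum through k=1: 96.6967.
k=2: B_{4}/(4)! × [f^{(3)}(21) − f^{(3)}(3)] = −1/720 × (0.00177416 − 0.00910799) = 1.01859e-05.

S_2 ≈ 96.6967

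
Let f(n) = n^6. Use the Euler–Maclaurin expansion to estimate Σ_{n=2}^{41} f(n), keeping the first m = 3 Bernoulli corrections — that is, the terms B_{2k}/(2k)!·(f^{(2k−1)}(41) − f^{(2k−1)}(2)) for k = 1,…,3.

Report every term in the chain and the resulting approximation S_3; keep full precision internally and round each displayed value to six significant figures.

S_3 ≈ 3.02550e+10

Integral: ∫_2^41 x^6 dx = 2.78220e+10.
½[f(2) + f(41)] = ½[64.0000 + 4.75010e+09] = 2.37505e+09.
So far: 3.01971e+10.
k=1: B_{2}/(2)! × [f^{(1)}(41) − f^{(1)}(2)] = 1/12 × (6.95137e+08 − 192.000) = 5.79281e+07.
After k=1: 3.02550e+10.
k=2: B_{4}/(4)! × [f^{(3)}(41) − f^{(3)}(2)] = −1/720 × (8.27052e+06 − 960.000) = -11485.5.
After k=2: 3.02550e+10.
k=3: B_{6}/(6)! × [f^{(5)}(41) − f^{(5)}(2)] = 1/30240 × (29520.0 − 1440.00) = 0.928571.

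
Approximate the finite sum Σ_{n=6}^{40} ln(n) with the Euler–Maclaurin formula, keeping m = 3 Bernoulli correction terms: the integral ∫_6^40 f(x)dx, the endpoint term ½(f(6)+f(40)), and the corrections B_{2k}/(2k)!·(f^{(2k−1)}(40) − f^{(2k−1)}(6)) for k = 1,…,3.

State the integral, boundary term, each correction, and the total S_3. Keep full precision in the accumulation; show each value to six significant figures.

The integral term ∫_6^40 ln(x) dx = 102.805.
Boundary: ½(f(6) + f(40)) = ½(1.79176 + 3.68888) = 2.74032.
So far: 105.545.
Order-1 term: 1/12 · (0.0250000 − 0.166667) = -0.0118056.
After k=1: 105.533.
Order-2 term: −1/720 · (3.12500e-05 − 0.00925926) = 1.28167e-05.
After k=2: 105.533.
Order-3 term: 1/30240 · (2.34375e-07 − 0.00308642) = -1.02056e-07.

S_3 ≈ 105.533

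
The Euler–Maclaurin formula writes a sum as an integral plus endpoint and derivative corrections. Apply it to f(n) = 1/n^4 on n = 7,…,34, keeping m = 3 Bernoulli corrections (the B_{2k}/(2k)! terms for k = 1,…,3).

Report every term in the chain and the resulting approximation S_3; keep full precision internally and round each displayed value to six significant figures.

The integral term ∫_7^34 1/x^4 dx = 0.000963336.
Endpoint term: (f(7) + f(34))/2 = (0.000416493 + 7.48315e-07)/2 = 0.000208621.
Running total after boundary: 0.00117196.
k=1: B_{2}/(2)! × [f^{(1)}(34) − f^{(1)}(7)] = 1/12 × (-8.80370e-08 − (-0.000237996)) = 1.98257e-05.
Partial sum through k=1: 0.00119178.
k=2: B_{4}/(4)! × [f^{(3)}(34) − f^{(3)}(7)] = −1/720 × (-2.28470e-09 − (-0.000145712)) = -2.02374e-07.
Partial sum through k=2: 0.00119158.
k=3: B_{6}/(6)! × [f^{(5)}(34) − f^{(5)}(7)] = 1/30240 × (-1.10677e-10 − (-0.000166528)) = 5.50687e-09.

S_3 ≈ 0.00119159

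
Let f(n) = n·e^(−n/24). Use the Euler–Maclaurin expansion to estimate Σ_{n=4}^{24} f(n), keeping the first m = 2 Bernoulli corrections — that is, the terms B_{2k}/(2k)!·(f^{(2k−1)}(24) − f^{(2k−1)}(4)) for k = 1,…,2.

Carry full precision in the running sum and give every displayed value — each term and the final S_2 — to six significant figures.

S_2 ≈ 151.087

Integral: ∫_4^24 x·e^(−x/24) dx = 145.039.
Boundary: ½(f(4) + f(24)) = ½(3.38593 + 8.82911) = 6.10752.
Running total after boundary: 151.146.
Order-1 term: 1/12 · (0.00000 − 0.705401) = -0.0587835.
Partial sum through k=1: 151.087.
Order-2 term: −1/720 · (0.00127736 − 0.00416383) = 4.00898e-06.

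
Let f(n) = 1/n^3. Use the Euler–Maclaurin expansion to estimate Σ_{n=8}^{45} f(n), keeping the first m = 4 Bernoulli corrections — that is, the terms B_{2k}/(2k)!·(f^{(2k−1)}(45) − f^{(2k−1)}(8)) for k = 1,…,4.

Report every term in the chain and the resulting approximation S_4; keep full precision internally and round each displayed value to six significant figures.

S_4 ≈ 0.00860830

Integral: ∫_8^45 1/x^3 dx = 0.00756559.
Endpoint term: (f(8) + f(45))/2 = (0.00195312 + 1.09739e-05)/2 = 0.000982049.
So far: 0.00854764.
k=1: B_{2}/(2)! × [f^{(1)}(45) − f^{(1)}(8)] = 1/12 × (-7.31596e-07 − (-0.000732422)) = 6.09742e-05.
Partial sum through k=1: 0.00860861.
k=2: B_{4}/(4)! × [f^{(3)}(45) − f^{(3)}(8)] = −1/720 × (-7.22564e-09 − (-0.000228882)) = -3.17881e-07.
Partial sum through k=2: 0.00860829.
k=3: B_{6}/(6)! × [f^{(5)}(45) − f^{(5)}(8)] = 1/30240 × (-1.49865e-10 − (-0.000150204)) = 4.96705e-09.
Partial sum through k=3: 0.00860830.
k=4: B_{8}/(8)! × [f^{(7)}(45) − f^{(7)}(8)] = −1/1209600 × (-5.32854e-12 − (-0.000168979)) = -1.39698e-10.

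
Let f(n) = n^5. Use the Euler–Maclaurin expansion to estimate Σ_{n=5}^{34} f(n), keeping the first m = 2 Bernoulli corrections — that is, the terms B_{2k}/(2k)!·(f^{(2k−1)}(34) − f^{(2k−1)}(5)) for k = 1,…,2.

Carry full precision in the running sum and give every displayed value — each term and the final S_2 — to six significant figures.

S_2 ≈ 2.80741e+08

Integral: ∫_5^34 x^5 dx = 2.57465e+08.
Endpoint term: (f(5) + f(34))/2 = (3125.00 + 4.54354e+07)/2 = 2.27193e+07.
So far: 2.80184e+08.
Correction k=1: B_{2}/2! · (f^{(1)}(34) − f^{(1)}(5)) = 1/12 · (6.68168e+06 − 3125.00) = 556546.
Partial sum through k=1: 2.80741e+08.
Correction k=2: B_{4}/4! · (f^{(3)}(34) − f^{(3)}(5)) = −1/720 · (69360.0 − 1500.00) = -94.2500.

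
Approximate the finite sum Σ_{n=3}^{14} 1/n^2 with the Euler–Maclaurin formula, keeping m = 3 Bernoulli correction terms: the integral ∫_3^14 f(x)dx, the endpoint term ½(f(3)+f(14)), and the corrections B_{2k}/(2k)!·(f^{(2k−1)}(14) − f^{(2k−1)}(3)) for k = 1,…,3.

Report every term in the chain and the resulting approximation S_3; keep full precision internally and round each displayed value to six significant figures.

∫_3^14 1/x^2 dx evaluates to 0.261905.
Endpoint term: (f(3) + f(14))/2 = (0.111111 + 0.00510204)/2 = 0.0581066.
Running total after boundary: 0.320011.
Order-1 term: 1/12 · (-0.000728863 − (-0.0740741)) = 0.00611210.
Partial sum through k=1: 0.326123.
Order-2 term: −1/720 · (-4.46243e-05 − (-0.0987654)) = -0.000137112.
Partial sum through k=2: 0.325986.
Order-3 term: 1/30240 · (-6.83024e-06 − (-0.329218)) = 1.08866e-05.

S_3 ≈ 0.325997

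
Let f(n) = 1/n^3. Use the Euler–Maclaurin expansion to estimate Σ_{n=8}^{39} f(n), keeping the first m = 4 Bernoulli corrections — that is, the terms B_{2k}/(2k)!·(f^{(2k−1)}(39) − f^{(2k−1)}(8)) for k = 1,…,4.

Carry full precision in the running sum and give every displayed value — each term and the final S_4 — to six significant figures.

S_4 ≈ 0.00852937

∫_8^39 1/x^3 dx evaluates to 0.00748377.
Boundary: ½(f(8) + f(39)) = ½(0.00195312 + 1.68580e-05) = 0.000984992.
Integral + boundary = 0.00846876.
Order-1 term: 1/12 · (-1.29677e-06 − (-0.000732422)) = 6.09271e-05.
After k=1: 0.00852969.
Order-2 term: −1/720 · (-1.70515e-08 − (-0.000228882)) = -3.17868e-07.
After k=2: 0.00852937.
Order-3 term: 1/30240 · (-4.70851e-10 − (-0.000150204)) = 4.96704e-09.
After k=3: 0.00852937.
Order-4 term: −1/1209600 · (-2.22888e-11 − (-0.000168979)) = -1.39698e-10.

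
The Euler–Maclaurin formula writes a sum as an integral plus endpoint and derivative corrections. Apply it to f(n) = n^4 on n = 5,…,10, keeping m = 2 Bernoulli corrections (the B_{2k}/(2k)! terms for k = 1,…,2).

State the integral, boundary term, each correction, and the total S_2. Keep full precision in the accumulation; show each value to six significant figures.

The integral term ∫_5^10 x^4 dx = 19375.0.
Boundary: ½(f(5) + f(10)) = ½(625.000 + 10000.0) = 5312.50.
Integral + boundary = 24687.5.
Correction k=1: B_{2}/2! · (f^{(1)}(10) − f^{(1)}(5)) = 1/12 · (4000.00 − 500.000) = 291.667.
After k=1: 24979.2.
Correction k=2: B_{4}/4! · (f^{(3)}(10) − f^{(3)}(5)) = −1/720 · (240.000 − 120.000) = -0.166667.

S_2 ≈ 24979.0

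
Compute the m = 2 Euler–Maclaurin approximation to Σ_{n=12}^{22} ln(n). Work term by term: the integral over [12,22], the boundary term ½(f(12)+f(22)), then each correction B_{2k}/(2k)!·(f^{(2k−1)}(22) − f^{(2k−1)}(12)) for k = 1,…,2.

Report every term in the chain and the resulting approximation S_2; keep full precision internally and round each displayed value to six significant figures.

S_2 ≈ 30.9689

∫_12^22 ln(x) dx evaluates to 28.1841.
Endpoint term: (f(12) + f(22))/2 = (2.48491 + 3.09104)/2 = 2.78797.
So far: 30.9720.
Order-1 term: 1/12 · (0.0454545 − 0.0833333) = -0.00315657.
After k=1: 30.9689.
Order-2 term: −1/720 · (0.000187829 − 0.00115741) = 1.34664e-06.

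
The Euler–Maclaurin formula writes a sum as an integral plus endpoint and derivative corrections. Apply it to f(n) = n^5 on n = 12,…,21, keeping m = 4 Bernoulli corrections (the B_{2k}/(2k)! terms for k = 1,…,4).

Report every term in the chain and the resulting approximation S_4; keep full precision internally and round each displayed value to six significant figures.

S_4 ≈ 1.60355e+07

The integral term ∫_12^21 x^5 dx = 1.37967e+07.
Boundary: ½(f(12) + f(21)) = ½(248832 + 4.08410e+06) = 2.16647e+06.
Integral + boundary = 1.59632e+07.
Order-1 term: 1/12 · (972405 − 103680) = 72393.8.
Partial sum through k=1: 1.60355e+07.
Order-2 term: −1/720 · (26460.0 − 8640.00) = -24.7500.
Partial sum through k=2: 1.60355e+07.
Order-3 term: 1/30240 · (120.000 − 120.000) = 0.00000.
Partial sum through k=3: 1.60355e+07.
Order-4 term: −1/1209600 · (0.00000 − 0.00000) = 0.00000.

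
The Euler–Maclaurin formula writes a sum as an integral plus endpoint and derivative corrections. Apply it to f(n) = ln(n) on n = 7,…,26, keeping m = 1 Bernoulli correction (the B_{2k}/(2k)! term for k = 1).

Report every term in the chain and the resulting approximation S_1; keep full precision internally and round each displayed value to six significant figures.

S_1 ≈ 54.6824

∫_7^26 ln(x) dx evaluates to 52.0891.
Endpoint term: (f(7) + f(26))/2 = (1.94591 + 3.25810)/2 = 2.60200.
Running total after boundary: 54.6911.
k=1: B_{2}/(2)! × [f^{(1)}(26) − f^{(1)}(7)] = 1/12 × (0.0384615 − 0.142857) = -0.00869963.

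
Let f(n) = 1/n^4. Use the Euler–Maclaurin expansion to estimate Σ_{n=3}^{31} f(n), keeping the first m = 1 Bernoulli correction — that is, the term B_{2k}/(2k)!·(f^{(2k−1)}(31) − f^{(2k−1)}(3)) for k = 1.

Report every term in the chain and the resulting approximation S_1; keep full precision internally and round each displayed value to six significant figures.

∫_3^31 1/x^4 dx evaluates to 0.0123345.
Endpoint term: (f(3) + f(31))/2 = (0.0123457 + 1.08281e-06)/2 = 0.00617338.
Integral + boundary = 0.0185079.
Order-1 term: 1/12 · (-1.39718e-07 − (-0.0164609)) = 0.00137173.

S_1 ≈ 0.0198796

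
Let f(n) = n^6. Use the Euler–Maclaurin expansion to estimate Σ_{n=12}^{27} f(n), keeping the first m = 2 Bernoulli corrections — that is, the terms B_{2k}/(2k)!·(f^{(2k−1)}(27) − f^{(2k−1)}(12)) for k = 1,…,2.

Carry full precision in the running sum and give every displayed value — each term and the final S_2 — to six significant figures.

S_2 ≈ 1.69147e+09

The integral term ∫_12^27 x^6 dx = 1.48922e+09.
Endpoint term: (f(12) + f(27))/2 = (2.98598e+06 + 3.87420e+08)/2 = 1.95203e+08.
Integral + boundary = 1.68442e+09.
Correction k=1: B_{2}/2! · (f^{(1)}(27) − f^{(1)}(12)) = 1/12 · (8.60934e+07 − 1.49299e+06) = 7.05004e+06.
After k=1: 1.69147e+09.
Correction k=2: B_{4}/4! · (f^{(3)}(27) − f^{(3)}(12)) = −1/720 · (2.36196e+06 − 207360) = -2992.50.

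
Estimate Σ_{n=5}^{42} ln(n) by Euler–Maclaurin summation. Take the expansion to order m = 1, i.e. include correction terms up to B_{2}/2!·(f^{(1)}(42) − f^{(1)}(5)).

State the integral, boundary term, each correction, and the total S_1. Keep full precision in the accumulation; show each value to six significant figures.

Integral: ∫_5^42 ln(x) dx = 111.935.
½[f(5) + f(42)] = ½[1.60944 + 3.73767] = 2.67355.
Running total after boundary: 114.608.
Correction k=1: B_{2}/2! · (f^{(1)}(42) − f^{(1)}(5)) = 1/12 · (0.0238095 − 0.200000) = -0.0146825.

S_1 ≈ 114.594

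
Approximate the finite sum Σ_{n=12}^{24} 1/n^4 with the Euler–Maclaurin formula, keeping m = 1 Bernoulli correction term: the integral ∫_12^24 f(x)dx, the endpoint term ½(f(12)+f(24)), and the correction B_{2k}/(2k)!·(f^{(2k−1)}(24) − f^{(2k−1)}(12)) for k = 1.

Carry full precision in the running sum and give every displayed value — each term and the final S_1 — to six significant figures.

S_1 ≈ 0.000195706

Integral: ∫_12^24 1/x^4 dx = 0.000168789.
Boundary: ½(f(12) + f(24)) = ½(4.82253e-05 + 3.01408e-06) = 2.56197e-05.
Integral + boundary = 0.000194408.
k=1: B_{2}/(2)! × [f^{(1)}(24) − f^{(1)}(12)] = 1/12 × (-5.02347e-07 − (-1.60751e-05)) = 1.29773e-06.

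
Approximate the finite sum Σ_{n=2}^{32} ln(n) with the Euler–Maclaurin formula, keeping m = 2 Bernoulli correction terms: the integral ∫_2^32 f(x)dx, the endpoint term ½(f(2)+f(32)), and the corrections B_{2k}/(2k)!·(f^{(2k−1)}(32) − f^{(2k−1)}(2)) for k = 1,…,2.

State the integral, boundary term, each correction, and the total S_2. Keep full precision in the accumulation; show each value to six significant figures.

S_2 ≈ 81.5580

∫_2^32 ln(x) dx evaluates to 79.5173.
Boundary: ½(f(2) + f(32)) = ½(0.693147 + 3.46574) = 2.07944.
Integral + boundary = 81.5967.
Correction k=1: B_{2}/2! · (f^{(1)}(32) − f^{(1)}(2)) = 1/12 · (0.0312500 − 0.500000) = -0.0390625.
After k=1: 81.5576.
Correction k=2: B_{4}/4! · (f^{(3)}(32) − f^{(3)}(2)) = −1/720 · (6.10352e-05 − 0.250000) = 0.000347137.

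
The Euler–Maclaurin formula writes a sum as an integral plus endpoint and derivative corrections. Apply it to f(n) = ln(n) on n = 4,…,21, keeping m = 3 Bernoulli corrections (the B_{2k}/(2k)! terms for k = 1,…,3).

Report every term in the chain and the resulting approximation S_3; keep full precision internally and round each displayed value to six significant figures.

∫_4^21 ln(x) dx evaluates to 41.3898.
Boundary: ½(f(4) + f(21)) = ½(1.38629 + 3.04452) = 2.21541.
So far: 43.6052.
Correction k=1: B_{2}/2! · (f^{(1)}(21) − f^{(1)}(4)) = 1/12 · (0.0476190 − 0.250000) = -0.0168651.
After k=1: 43.5883.
Correction k=2: B_{4}/4! · (f^{(3)}(21) − f^{(3)}(4)) = −1/720 · (0.000215959 − 0.0312500) = 4.31028e-05.
After k=2: 43.5884.
Correction k=3: B_{6}/6! · (f^{(5)}(21) − f^{(5)}(4)) = 1/30240 · (5.87645e-06 − 0.0234375) = -7.74855e-07.

S_3 ≈ 43.5884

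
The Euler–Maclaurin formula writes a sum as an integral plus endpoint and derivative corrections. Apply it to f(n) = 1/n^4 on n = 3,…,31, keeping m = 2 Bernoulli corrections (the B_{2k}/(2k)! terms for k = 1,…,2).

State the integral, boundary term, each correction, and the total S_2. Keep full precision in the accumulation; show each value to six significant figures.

S_2 ≈ 0.0198034

The integral term ∫_3^31 1/x^4 dx = 0.0123345.
Endpoint term: (f(3) + f(31))/2 = (0.0123457 + 1.08281e-06)/2 = 0.00617338.
Integral + boundary = 0.0185079.
k=1: B_{2}/(2)! × [f^{(1)}(31) − f^{(1)}(3)] = 1/12 × (-1.39718e-07 − (-0.0164609)) = 0.00137173.
After k=1: 0.0198796.
k=2: B_{4}/(4)! × [f^{(3)}(31) − f^{(3)}(3)] = −1/720 × (-4.36164e-09 − (-0.0548697)) = -7.62079e-05.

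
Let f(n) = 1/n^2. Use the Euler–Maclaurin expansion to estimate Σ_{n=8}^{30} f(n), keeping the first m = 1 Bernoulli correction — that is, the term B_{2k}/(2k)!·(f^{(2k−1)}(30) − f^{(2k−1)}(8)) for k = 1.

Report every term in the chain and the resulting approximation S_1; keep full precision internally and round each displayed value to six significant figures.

The integral term ∫_8^30 1/x^2 dx = 0.0916667.
Boundary: ½(f(8) + f(30)) = ½(0.0156250 + 0.00111111) = 0.00836806.
So far: 0.100035.
Order-1 term: 1/12 · (-7.40741e-05 − (-0.00390625)) = 0.000319348.

S_1 ≈ 0.100354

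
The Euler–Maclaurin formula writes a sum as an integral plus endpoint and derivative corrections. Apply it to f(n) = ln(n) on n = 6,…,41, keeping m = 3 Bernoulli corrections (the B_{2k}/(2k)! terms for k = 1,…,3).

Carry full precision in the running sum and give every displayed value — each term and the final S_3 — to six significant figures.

S_3 ≈ 109.247

The integral term ∫_6^41 ln(x) dx = 106.506.
Boundary: ½(f(6) + f(41)) = ½(1.79176 + 3.71357) = 2.75267.
Running total after boundary: 109.259.
k=1: B_{2}/(2)! × [f^{(1)}(41) − f^{(1)}(6)] = 1/12 × (0.0243902 − 0.166667) = -0.0118564.
After k=1: 109.247.
k=2: B_{4}/(4)! × [f^{(3)}(41) − f^{(3)}(6)] = −1/720 × (2.90187e-05 − 0.00925926) = 1.28198e-05.
After k=2: 109.247.
k=3: B_{6}/(6)! × [f^{(5)}(41) − f^{(5)}(6)] = 1/30240 × (2.07153e-07 − 0.00308642) = -1.02057e-07.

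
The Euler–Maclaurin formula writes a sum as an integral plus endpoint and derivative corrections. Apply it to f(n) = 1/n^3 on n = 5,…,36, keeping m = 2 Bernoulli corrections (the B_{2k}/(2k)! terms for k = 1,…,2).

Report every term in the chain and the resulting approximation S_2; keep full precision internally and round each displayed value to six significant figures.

S_2 ≈ 0.0240194

∫_5^36 1/x^3 dx evaluates to 0.0196142.
½[f(5) + f(36)] = ½[0.00800000 + 2.14335e-05] = 0.00401072.
So far: 0.0236249.
Correction k=1: B_{2}/2! · (f^{(1)}(36) − f^{(1)}(5)) = 1/12 · (-1.78612e-06 − (-0.00480000)) = 0.000399851.
After k=1: 0.0240248.
Correction k=2: B_{4}/4! · (f^{(3)}(36) − f^{(3)}(5)) = −1/720 · (-2.75636e-08 − (-0.00384000)) = -5.33330e-06.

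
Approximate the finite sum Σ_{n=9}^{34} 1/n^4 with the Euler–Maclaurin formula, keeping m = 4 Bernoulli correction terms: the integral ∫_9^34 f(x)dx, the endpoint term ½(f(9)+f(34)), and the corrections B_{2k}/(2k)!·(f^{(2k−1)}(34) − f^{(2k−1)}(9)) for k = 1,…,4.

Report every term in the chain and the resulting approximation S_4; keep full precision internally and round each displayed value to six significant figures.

S_4 ≈ 0.000530952

The integral term ∫_9^34 1/x^4 dx = 0.000448766.
Endpoint term: (f(9) + f(34))/2 = (0.000152416 + 7.48315e-07)/2 = 7.65821e-05.
So far: 0.000525349.
Order-1 term: 1/12 · (-8.80370e-08 − (-6.77404e-05)) = 5.63769e-06.
Running total after k=1: 0.000530986.
Order-2 term: −1/720 · (-2.28470e-09 − (-2.50890e-05)) = -3.48427e-08.
Running total after k=2: 0.000530951.
Order-3 term: 1/30240 · (-1.10677e-10 − (-1.73455e-05)) = 5.73591e-10.
Running total after k=3: 0.000530952.
Order-4 term: −1/1209600 · (-8.61675e-12 − (-1.92728e-05)) = -1.59332e-11.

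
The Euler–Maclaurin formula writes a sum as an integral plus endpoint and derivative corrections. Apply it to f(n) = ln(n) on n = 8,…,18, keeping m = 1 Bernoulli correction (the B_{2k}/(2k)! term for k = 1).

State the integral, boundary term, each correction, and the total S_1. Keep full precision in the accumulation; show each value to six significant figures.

S_1 ≈ 27.8703

The integral term ∫_8^18 ln(x) dx = 25.3912.
½[f(8) + f(18)] = ½[2.07944 + 2.89037] = 2.48491.
Integral + boundary = 27.8761.
Order-1 term: 1/12 · (0.0555556 − 0.125000) = -0.00578704.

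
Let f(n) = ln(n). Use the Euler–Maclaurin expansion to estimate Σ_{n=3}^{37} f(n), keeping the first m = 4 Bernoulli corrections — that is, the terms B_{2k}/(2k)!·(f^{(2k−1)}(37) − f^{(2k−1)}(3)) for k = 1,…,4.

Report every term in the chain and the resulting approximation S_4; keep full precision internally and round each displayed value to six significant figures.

The integral term ∫_3^37 ln(x) dx = 96.3081.
Boundary: ½(f(3) + f(37)) = ½(1.09861 + 3.61092) = 2.35477.
Running total after boundary: 98.6629.
Order-1 term: 1/12 · (0.0270270 − 0.333333) = -0.0255255.
After k=1: 98.6374.
Order-2 term: −1/720 · (3.94843e-05 − 0.0740741) = 0.000102826.
After k=2: 98.6375.
Order-3 term: 1/30240 · (3.46101e-07 − 0.0987654) = -3.26604e-06.
After k=3: 98.6375.
Order-4 term: −1/1209600 · (7.58439e-09 − 0.329218) = 2.72171e-07.

S_4 ≈ 98.6375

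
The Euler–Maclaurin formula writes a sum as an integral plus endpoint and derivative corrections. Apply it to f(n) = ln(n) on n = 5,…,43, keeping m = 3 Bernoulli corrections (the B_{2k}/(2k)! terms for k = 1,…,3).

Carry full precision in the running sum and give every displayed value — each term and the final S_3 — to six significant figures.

Integral: ∫_5^43 ln(x) dx = 115.684.
½[f(5) + f(43)] = ½[1.60944 + 3.76120] = 2.68532.
So far: 118.370.
Order-1 term: 1/12 · (0.0232558 − 0.200000) = -0.0147287.
Partial sum through k=1: 118.355.
Order-2 term: −1/720 · (2.51550e-05 − 0.0160000) = 2.21873e-05.
Partial sum through k=2: 118.355.
Order-3 term: 1/30240 · (1.63256e-07 − 0.00768000) = -2.53963e-07.

S_3 ≈ 118.355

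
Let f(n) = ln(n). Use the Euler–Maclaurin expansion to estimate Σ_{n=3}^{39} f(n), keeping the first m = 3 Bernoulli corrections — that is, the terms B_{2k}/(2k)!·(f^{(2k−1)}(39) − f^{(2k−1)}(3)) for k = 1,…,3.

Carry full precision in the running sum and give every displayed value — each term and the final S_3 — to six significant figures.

S_3 ≈ 105.939

Integral: ∫_3^39 ln(x) dx = 103.583.
½[f(3) + f(39)] = ½[1.09861 + 3.66356] = 2.38109.
Running total after boundary: 105.964.
k=1: B_{2}/(2)! × [f^{(1)}(39) − f^{(1)}(3)] = 1/12 × (0.0256410 − 0.333333) = -0.0256410.
Partial sum through k=1: 105.939.
k=2: B_{4}/(4)! × [f^{(3)}(39) − f^{(3)}(3)] = −1/720 × (3.37160e-05 − 0.0740741) = 0.000102834.
Partial sum through k=2: 105.939.
k=3: B_{6}/(6)! × [f^{(5)}(39) − f^{(5)}(3)] = 1/30240 × (2.66004e-07 − 0.0987654) = -3.26604e-06.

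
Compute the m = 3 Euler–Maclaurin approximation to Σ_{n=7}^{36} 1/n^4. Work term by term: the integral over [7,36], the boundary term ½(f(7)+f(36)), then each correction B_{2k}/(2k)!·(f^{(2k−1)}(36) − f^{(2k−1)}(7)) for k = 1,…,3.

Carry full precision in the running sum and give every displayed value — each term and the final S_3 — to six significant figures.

S_3 ≈ 0.00119285

Integral: ∫_7^36 1/x^4 dx = 0.000964673.
Endpoint term: (f(7) + f(36))/2 = (0.000416493 + 5.95374e-07)/2 = 0.000208544.
Integral + boundary = 0.00117322.
Order-1 term: 1/12 · (-6.61527e-08 − (-0.000237996)) = 1.98275e-05.
Running total after k=1: 0.00119304.
Order-2 term: −1/720 · (-1.53131e-09 − (-0.000145712)) = -2.02375e-07.
Running total after k=2: 0.00119284.
Order-3 term: 1/30240 · (-6.61678e-11 − (-0.000166528)) = 5.50687e-09.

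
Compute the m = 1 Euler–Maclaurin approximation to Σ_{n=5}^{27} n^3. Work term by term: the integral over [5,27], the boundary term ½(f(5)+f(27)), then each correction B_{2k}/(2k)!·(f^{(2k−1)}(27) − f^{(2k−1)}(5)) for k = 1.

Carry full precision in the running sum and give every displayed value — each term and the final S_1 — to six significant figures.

Integral: ∫_5^27 x^3 dx = 132704.
Boundary: ½(f(5) + f(27)) = ½(125.000 + 19683.0) = 9904.00.
So far: 142608.
k=1: B_{2}/(2)! × [f^{(1)}(27) − f^{(1)}(5)] = 1/12 × (2187.00 − 75.0000) = 176.000.

S_1 ≈ 142784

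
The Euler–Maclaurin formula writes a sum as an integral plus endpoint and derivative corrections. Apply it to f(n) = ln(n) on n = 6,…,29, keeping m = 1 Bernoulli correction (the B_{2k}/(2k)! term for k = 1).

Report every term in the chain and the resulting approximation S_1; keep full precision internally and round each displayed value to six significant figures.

∫_6^29 ln(x) dx evaluates to 63.9010.
Endpoint term: (f(6) + f(29))/2 = (1.79176 + 3.36730)/2 = 2.57953.
Integral + boundary = 66.4805.
Correction k=1: B_{2}/2! · (f^{(1)}(29) − f^{(1)}(6)) = 1/12 · (0.0344828 − 0.166667) = -0.0110153.

S_1 ≈ 66.4695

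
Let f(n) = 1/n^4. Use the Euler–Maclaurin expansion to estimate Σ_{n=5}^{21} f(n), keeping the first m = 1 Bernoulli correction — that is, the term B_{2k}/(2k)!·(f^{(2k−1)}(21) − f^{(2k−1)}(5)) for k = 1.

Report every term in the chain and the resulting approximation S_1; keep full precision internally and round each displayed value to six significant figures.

The integral term ∫_5^21 1/x^4 dx = 0.00263067.
½[f(5) + f(21)] = ½[0.00160000 + 5.14189e-06] = 0.000802571.
Running total after boundary: 0.00343324.
k=1: B_{2}/(2)! × [f^{(1)}(21) − f^{(1)}(5)] = 1/12 × (-9.79408e-07 − (-0.00128000)) = 0.000106585.

S_1 ≈ 0.00353983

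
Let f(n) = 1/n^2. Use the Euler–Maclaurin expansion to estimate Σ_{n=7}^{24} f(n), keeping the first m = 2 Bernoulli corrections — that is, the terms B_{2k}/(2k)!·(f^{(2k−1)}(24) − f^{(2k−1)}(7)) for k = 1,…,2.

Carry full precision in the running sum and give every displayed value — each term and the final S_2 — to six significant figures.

Integral: ∫_7^24 1/x^2 dx = 0.101190.
½[f(7) + f(24)] = ½[0.0204082 + 0.00173611] = 0.0110721.
So far: 0.112263.
Order-1 term: 1/12 · (-0.000144676 − (-0.00583090)) = 0.000473852.
After k=1: 0.112736.
Order-2 term: −1/720 · (-3.01408e-06 − (-0.00142798)) = -1.97911e-06.

S_2 ≈ 0.112734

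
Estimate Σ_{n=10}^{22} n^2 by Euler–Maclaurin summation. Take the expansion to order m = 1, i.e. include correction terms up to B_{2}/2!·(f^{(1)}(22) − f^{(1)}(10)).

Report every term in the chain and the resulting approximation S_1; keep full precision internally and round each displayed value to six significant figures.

The integral term ∫_10^22 x^2 dx = 3216.00.
Boundary: ½(f(10) + f(22)) = ½(100.000 + 484.000) = 292.000.
Running total after boundary: 3508.00.
Order-1 term: 1/12 · (44.0000 − 20.0000) = 2.00000.

S_1 ≈ 3510.00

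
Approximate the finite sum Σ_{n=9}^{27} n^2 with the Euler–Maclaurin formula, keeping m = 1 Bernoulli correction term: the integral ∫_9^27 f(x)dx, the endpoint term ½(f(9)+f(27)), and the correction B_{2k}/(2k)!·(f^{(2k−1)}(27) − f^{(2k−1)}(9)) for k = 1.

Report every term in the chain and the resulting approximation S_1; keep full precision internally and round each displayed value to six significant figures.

S_1 ≈ 6726.00

Integral: ∫_9^27 x^2 dx = 6318.00.
½[f(9) + f(27)] = ½[81.0000 + 729.000] = 405.000.
Integral + boundary = 6723.00.
k=1: B_{2}/(2)! × [f^{(1)}(27) − f^{(1)}(9)] = 1/12 × (54.0000 − 18.0000) = 3.00000.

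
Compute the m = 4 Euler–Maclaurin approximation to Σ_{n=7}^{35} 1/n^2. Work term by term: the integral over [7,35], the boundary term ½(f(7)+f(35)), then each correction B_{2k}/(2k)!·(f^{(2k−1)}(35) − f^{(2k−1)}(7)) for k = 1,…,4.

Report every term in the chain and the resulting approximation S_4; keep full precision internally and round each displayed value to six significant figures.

S_4 ≈ 0.125378

∫_7^35 1/x^2 dx evaluates to 0.114286.
Endpoint term: (f(7) + f(35))/2 = (0.0204082 + 0.000816327)/2 = 0.0106122.
Integral + boundary = 0.124898.
k=1: B_{2}/(2)! × [f^{(1)}(35) − f^{(1)}(7)] = 1/12 × (-4.66472e-05 − (-0.00583090)) = 0.000482021.
Running total after k=1: 0.125380.
k=2: B_{4}/(4)! × [f^{(3)}(35) − f^{(3)}(7)] = −1/720 × (-4.56952e-07 − (-0.00142798)) = -1.98267e-06.
Running total after k=2: 0.125378.
k=3: B_{6}/(6)! × [f^{(5)}(35) − f^{(5)}(7)] = 1/30240 × (-1.11907e-08 − (-0.000874271)) = 2.89107e-08.
Running total after k=3: 0.125378.
k=4: B_{8}/(8)! × [f^{(7)}(35) − f^{(7)}(7)] = −1/1209600 × (-5.11574e-10 − (-0.000999167)) = -8.26031e-10.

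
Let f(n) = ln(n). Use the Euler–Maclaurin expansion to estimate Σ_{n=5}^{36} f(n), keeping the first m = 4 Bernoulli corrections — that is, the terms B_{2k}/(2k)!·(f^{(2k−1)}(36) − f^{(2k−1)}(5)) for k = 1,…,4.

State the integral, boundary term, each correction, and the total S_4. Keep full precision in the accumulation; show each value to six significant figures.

∫_5^36 ln(x) dx evaluates to 89.9595.
½[f(5) + f(36)] = ½[1.60944 + 3.58352] = 2.59648.
Integral + boundary = 92.5560.
Correction k=1: B_{2}/2! · (f^{(1)}(36) − f^{(1)}(5)) = 1/12 · (0.0277778 − 0.200000) = -0.0143519.
Partial sum through k=1: 92.5416.
Correction k=2: B_{4}/4! · (f^{(3)}(36) − f^{(3)}(5)) = −1/720 · (4.28669e-05 − 0.0160000) = 2.21627e-05.
Partial sum through k=2: 92.5416.
Correction k=3: B_{6}/6! · (f^{(5)}(36) − f^{(5)}(5)) = 1/30240 · (3.96916e-07 − 0.00768000) = -2.53955e-07.
Partial sum through k=3: 92.5416.
Correction k=4: B_{8}/8! · (f^{(7)}(36) − f^{(7)}(5)) = −1/1209600 · (9.18787e-09 − 0.00921600) = 7.61904e-09.

S_4 ≈ 92.5416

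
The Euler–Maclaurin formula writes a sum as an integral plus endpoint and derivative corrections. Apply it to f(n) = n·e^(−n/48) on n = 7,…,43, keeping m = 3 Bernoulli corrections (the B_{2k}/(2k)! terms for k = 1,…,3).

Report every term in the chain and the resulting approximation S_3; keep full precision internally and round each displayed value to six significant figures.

S_3 ≈ 510.190

∫_7^43 x·e^(−x/48) dx evaluates to 498.445.
½[f(7) + f(43)] = ½[6.05011 + 17.5555] = 11.8028.
So far: 510.248.
Order-1 term: 1/12 · (0.0425278 − 0.738258) = -0.0579775.
Running total after k=1: 510.190.
Order-2 term: −1/720 · (0.000372857 − 0.00107069) = 9.69207e-07.
Running total after k=2: 510.190.
Order-3 term: 1/30240 · (3.15649e-07 − 7.90342e-07) = -1.56975e-11.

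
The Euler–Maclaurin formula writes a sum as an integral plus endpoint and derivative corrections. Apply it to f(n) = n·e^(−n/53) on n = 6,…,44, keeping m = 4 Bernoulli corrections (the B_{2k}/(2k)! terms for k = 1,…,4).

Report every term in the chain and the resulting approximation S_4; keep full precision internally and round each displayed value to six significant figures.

Integral: ∫_6^44 x·e^(−x/53) dx = 550.996.
½[f(6) + f(44)] = ½[5.35779 + 19.1825] = 12.2702.
Integral + boundary = 563.266.
Order-1 term: 1/12 · (0.0740321 − 0.791875) = -0.0598202.
After k=1: 563.206.
Order-2 term: −1/720 · (0.000336763 − 0.000917695) = 8.06851e-07.
After k=2: 563.206.
Order-3 term: 1/30240 · (2.30392e-07 − 5.53038e-07) = -1.06695e-11.
After k=3: 563.206.
Order-4 term: −1/1209600 · (1.21359e-10 − 2.77457e-10) = 1.29050e-16.

S_4 ≈ 563.206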